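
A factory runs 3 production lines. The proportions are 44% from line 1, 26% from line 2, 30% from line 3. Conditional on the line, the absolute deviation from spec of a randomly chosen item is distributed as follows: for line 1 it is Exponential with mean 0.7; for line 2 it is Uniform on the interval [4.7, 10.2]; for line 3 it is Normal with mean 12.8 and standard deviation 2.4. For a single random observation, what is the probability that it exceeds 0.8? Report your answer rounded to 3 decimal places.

0.700

Conditional on each line, P(X > 0.8): 1: 0.318907; 2: 1; 3: 1.
By total probability, P(X > 0.8) = 0.44·0.318907 + 0.26·1 + 0.3·1 = 0.700319.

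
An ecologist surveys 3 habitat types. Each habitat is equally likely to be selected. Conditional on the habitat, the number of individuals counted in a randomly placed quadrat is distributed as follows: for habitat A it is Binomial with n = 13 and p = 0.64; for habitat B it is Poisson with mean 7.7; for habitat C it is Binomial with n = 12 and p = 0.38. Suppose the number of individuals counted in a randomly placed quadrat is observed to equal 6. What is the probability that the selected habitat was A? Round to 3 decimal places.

0.242

Likelihoods P(X=6 | ·): A: 0.0924091; B: 0.131082; C: 0.158024.
Posterior ∝ prior × likelihood. Numerator for A: 0.333333·0.0924091 = 0.030803.
Normalizing constant: 0.333333·0.0924091 + 0.333333·0.131082 + 0.333333·0.158024 = 0.127172.
P(A | observation) = 0.030803 / 0.127172 = 0.242216.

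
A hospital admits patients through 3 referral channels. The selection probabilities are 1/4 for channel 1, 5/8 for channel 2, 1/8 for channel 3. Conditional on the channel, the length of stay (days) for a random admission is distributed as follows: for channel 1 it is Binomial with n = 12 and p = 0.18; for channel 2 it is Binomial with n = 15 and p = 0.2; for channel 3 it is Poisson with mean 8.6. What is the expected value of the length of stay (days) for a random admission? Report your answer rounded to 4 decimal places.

3.4900

Component means — 1: 2.16; 2: 3; 3: 8.6.
E[X] = 0.25·2.16 + 0.625·3 + 0.125·8.6 = 3.49.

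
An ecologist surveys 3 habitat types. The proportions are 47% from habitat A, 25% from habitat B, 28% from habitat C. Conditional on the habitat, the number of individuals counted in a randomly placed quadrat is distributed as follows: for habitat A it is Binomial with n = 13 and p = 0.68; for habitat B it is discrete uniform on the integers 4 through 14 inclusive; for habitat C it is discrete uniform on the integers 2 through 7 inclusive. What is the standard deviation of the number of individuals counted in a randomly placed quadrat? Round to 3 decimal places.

Per component, A: μ=8.84, E[X²]=80.9744; B: μ=9, E[X²]=91; C: μ=4.5, E[X²]=23.1667.
E[X] = 0.47·8.84 + 0.25·9 + 0.28·4.5 = 7.6648.
E[X²] = 0.47·80.9744 + 0.25·91 + 0.28·23.1667 = 67.2946.
Var(X) = E[X²] − (E[X])² = 67.2946 − 58.7492 = 8.54548.
SD(X) = √8.54548 = 2.92326.

2.923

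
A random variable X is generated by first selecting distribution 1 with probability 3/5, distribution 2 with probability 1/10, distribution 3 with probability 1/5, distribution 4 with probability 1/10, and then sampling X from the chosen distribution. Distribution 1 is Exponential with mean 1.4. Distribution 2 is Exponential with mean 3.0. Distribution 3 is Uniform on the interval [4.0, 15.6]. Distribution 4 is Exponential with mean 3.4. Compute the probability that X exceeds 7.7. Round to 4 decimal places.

Conditional on each component, P(X > 7.7): 1: 0.00408677; 2: 0.0767911; 3: 0.681034; 4: 0.103861.
By total probability, P(X > 7.7) = 0.6·0.00408677 + 0.1·0.0767911 + 0.2·0.681034 + 0.1·0.103861 = 0.156724.

0.1567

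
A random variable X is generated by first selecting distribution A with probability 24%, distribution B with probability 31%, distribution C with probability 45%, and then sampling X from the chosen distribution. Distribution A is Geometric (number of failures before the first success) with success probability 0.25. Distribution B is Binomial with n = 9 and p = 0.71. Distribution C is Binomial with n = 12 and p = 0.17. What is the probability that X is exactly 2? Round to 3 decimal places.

Conditional on each component, P(X = 2): A: 0.140625; B: 0.00313044; C: 0.295953.
By total probability, P(X = 2) = 0.24·0.140625 + 0.31·0.00313044 + 0.45·0.295953 = 0.167899.

0.168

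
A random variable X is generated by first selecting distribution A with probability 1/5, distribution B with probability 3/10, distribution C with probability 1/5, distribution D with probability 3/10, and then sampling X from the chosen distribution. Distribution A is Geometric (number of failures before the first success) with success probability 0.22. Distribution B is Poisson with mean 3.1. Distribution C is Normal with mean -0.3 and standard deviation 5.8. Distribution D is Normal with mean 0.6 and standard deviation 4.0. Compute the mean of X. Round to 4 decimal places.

1.7591

Component means — A: 3.54545; B: 3.1; C: -0.3; D: 0.6.
E[X] = 0.2·3.54545 + 0.3·3.1 + 0.2·-0.3 + 0.3·0.6 = 1.75909.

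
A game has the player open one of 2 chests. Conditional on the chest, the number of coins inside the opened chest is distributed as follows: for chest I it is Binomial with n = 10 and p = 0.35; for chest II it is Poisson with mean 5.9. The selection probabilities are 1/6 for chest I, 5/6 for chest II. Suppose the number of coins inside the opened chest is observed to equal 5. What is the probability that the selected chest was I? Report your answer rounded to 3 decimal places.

0.158

Likelihoods P(X=5 | ·): I: 0.15357; II: 0.163208.
Posterior ∝ prior × likelihood. Numerator for I: 0.166667·0.15357 = 0.0255951.
Normalizing constant: 0.166667·0.15357 + 0.833333·0.163208 = 0.161602.
P(I | observation) = 0.0255951 / 0.161602 = 0.158384.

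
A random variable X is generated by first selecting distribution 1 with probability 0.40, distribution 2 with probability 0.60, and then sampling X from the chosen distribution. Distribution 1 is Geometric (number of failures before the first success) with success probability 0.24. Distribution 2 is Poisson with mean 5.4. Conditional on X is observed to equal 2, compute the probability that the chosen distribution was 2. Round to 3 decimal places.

Likelihoods P(X=2 | ·): 1: 0.138624; 2: 0.0658518.
Posterior ∝ prior × likelihood. Numerator for 2: 0.6·0.0658518 = 0.0395111.
Normalizing constant: 0.4·0.138624 + 0.6·0.0658518 = 0.0949607.
P(2 | observation) = 0.0395111 / 0.0949607 = 0.416078.

0.416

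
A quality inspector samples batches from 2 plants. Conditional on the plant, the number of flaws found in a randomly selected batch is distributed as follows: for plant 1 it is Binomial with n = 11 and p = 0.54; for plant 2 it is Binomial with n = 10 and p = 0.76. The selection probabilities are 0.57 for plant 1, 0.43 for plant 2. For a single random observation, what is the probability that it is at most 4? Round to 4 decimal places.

0.1163

Conditional on each plant, P(X ≤ 4): 1: 0.191883; 2: 0.0161116.
By total probability, P(X ≤ 4) = 0.57·0.191883 + 0.43·0.0161116 = 0.116301.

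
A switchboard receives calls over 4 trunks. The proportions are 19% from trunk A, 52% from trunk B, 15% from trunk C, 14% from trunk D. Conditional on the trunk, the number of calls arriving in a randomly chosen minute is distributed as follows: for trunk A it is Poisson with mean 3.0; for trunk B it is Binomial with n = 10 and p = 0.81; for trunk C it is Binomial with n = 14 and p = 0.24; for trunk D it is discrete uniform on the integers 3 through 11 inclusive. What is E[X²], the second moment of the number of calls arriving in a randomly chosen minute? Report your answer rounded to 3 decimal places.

47.067

For each component E[X²] = Var + (mean)², giving A: 12; B: 67.149; C: 13.8432; D: 55.6667.
Overall E[X²] = 0.19·12 + 0.52·67.149 + 0.15·13.8432 + 0.14·55.6667 = 47.0673.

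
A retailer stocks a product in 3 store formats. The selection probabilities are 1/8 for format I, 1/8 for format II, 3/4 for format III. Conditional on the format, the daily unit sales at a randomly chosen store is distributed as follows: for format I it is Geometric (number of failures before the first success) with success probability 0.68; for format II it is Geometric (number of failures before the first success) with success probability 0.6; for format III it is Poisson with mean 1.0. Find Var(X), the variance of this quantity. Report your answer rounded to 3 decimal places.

Per component, I: μ=0.470588, E[X²]=0.913495; II: μ=0.666667, E[X²]=1.55556; III: μ=1, E[X²]=2.
E[X] = 0.125·0.470588 + 0.125·0.666667 + 0.75·1 = 0.892157.
E[X²] = 0.125·0.913495 + 0.125·1.55556 + 0.75·2 = 1.80863.
Var(X) = E[X²] − (E[X])² = 1.80863 − 0.795944 = 1.01269.

1.013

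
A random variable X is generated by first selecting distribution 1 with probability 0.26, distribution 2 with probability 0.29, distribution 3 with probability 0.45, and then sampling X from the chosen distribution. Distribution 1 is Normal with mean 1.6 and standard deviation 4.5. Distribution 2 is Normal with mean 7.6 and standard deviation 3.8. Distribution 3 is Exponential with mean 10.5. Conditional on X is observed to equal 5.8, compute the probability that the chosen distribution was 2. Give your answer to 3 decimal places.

0.407

Likelihoods f(5.8 | ·): 1: 0.0573506; 2: 0.0938434; 3: 0.0548169.
Posterior ∝ prior × likelihood. Numerator for 2: 0.29·0.0938434 = 0.0272146.
Normalizing constant: 0.26·0.0573506 + 0.29·0.0938434 + 0.45·0.0548169 = 0.0667934.
P(2 | observation) = 0.0272146 / 0.0667934 = 0.407444.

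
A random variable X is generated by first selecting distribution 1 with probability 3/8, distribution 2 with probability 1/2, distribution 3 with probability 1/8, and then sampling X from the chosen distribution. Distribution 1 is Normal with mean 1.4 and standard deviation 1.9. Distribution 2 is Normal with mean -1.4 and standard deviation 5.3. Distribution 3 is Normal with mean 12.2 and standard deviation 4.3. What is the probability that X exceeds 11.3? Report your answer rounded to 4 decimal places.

0.0770

Conditional on each component, P(X > 11.3): 1: 9.41528e-08; 2: 0.00828243; 3: 0.582894.
By total probability, P(X > 11.3) = 0.375·9.41528e-08 + 0.5·0.00828243 + 0.125·0.582894 = 0.077003.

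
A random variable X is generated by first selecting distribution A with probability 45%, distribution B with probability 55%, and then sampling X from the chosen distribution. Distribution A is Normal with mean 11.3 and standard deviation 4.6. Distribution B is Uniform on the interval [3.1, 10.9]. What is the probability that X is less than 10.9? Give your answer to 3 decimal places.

0.759

Conditional on each component, P(X < 10.9): A: 0.465353; B: 1.
By total probability, P(X < 10.9) = 0.45·0.465353 + 0.55·1 = 0.759409.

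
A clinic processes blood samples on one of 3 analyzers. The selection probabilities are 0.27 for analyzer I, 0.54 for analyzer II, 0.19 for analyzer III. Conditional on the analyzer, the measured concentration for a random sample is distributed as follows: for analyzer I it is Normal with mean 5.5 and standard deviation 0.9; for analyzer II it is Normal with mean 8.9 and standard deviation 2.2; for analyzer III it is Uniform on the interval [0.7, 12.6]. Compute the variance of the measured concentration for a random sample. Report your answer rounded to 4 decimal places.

7.3472

Per component, I: μ=5.5, E[X²]=31.06; II: μ=8.9, E[X²]=84.05; III: μ=6.65, E[X²]=56.0233.
E[X] = 0.27·5.5 + 0.54·8.9 + 0.19·6.65 = 7.5545.
E[X²] = 0.27·31.06 + 0.54·84.05 + 0.19·56.0233 = 64.4176.
Var(X) = E[X²] − (E[X])² = 64.4176 − 57.0705 = 7.34716.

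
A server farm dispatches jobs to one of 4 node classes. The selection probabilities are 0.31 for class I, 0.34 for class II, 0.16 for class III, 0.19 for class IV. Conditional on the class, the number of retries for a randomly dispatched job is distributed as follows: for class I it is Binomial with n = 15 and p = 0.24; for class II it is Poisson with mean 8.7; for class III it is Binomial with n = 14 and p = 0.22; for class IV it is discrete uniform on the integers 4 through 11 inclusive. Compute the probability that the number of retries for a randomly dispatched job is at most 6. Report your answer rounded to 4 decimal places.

Conditional on each class, P(X ≤ 6): I: 0.953668; II: 0.235488; III: 0.980445; IV: 0.375.
By total probability, P(X ≤ 6) = 0.31·0.953668 + 0.34·0.235488 + 0.16·0.980445 + 0.19·0.375 = 0.603824.

0.6038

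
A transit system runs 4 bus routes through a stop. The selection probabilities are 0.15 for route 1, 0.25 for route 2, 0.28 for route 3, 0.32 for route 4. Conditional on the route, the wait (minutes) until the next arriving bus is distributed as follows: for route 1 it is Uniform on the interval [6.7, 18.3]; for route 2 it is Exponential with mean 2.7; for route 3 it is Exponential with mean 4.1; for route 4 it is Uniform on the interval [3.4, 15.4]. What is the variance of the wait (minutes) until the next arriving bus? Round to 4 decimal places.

Per component, 1: μ=12.5, E[X²]=167.463; 2: μ=2.7, E[X²]=14.58; 3: μ=4.1, E[X²]=33.62; 4: μ=9.4, E[X²]=100.36.
E[X] = 0.15·12.5 + 0.25·2.7 + 0.28·4.1 + 0.32·9.4 = 6.706.
E[X²] = 0.15·167.463 + 0.25·14.58 + 0.28·33.62 + 0.32·100.36 = 70.2933.
Var(X) = E[X²] − (E[X])² = 70.2933 − 44.9704 = 25.3229.

25.3229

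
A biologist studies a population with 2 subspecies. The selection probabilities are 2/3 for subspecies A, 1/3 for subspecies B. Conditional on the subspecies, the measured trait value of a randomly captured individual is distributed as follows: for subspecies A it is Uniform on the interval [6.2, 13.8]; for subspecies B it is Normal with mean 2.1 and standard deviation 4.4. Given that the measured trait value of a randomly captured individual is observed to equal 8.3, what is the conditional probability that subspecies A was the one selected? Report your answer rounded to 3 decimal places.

0.887

Likelihoods f(8.3 | ·): A: 0.131579; B: 0.0335972.
Posterior ∝ prior × likelihood. Numerator for A: 0.666667·0.131579 = 0.0877193.
Normalizing constant: 0.666667·0.131579 + 0.333333·0.0335972 = 0.0989184.
P(A | observation) = 0.0877193 / 0.0989184 = 0.886785.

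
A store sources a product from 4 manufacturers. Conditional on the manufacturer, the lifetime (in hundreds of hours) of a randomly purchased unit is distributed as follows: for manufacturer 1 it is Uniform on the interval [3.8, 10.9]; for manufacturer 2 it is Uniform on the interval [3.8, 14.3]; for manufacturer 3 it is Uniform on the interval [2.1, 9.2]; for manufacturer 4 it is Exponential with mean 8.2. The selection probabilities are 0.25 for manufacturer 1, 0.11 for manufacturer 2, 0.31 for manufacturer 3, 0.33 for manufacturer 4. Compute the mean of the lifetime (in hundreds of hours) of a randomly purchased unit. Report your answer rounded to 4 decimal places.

Component means — 1: 7.35; 2: 9.05; 3: 5.65; 4: 8.2.
E[X] = 0.25·7.35 + 0.11·9.05 + 0.31·5.65 + 0.33·8.2 = 7.2905.

7.2905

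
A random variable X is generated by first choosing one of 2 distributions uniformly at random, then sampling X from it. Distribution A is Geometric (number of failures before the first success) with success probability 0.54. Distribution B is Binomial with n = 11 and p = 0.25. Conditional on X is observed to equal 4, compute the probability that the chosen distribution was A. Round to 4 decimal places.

0.1232

Likelihoods P(X=4 | ·): A: 0.0241783; B: 0.172069.
Posterior ∝ prior × likelihood. Numerator for A: 0.5·0.0241783 = 0.0120891.
Normalizing constant: 0.5·0.0241783 + 0.5·0.172069 = 0.0981237.
P(A | observation) = 0.0120891 / 0.0981237 = 0.123203.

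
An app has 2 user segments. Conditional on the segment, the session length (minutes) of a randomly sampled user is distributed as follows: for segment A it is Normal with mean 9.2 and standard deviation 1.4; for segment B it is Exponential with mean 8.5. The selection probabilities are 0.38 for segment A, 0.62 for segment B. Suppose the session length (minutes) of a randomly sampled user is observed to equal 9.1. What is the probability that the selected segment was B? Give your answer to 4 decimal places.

0.1880

Likelihoods f(9.1 | ·): A: 0.284233; B: 0.0403302.
Posterior ∝ prior × likelihood. Numerator for B: 0.62·0.0403302 = 0.0250047.
Normalizing constant: 0.38·0.284233 + 0.62·0.0403302 = 0.133013.
P(B | observation) = 0.0250047 / 0.133013 = 0.187987.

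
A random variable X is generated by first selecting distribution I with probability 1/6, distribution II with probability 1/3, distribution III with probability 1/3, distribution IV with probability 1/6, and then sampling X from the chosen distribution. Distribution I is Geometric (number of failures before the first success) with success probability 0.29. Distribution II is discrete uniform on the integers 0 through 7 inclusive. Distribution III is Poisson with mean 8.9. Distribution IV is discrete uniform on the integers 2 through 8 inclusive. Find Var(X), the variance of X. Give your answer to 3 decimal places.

Per component, I: μ=2.44828, E[X²]=14.4364; II: μ=3.5, E[X²]=17.5; III: μ=8.9, E[X²]=88.11; IV: μ=5, E[X²]=29.
E[X] = 0.166667·2.44828 + 0.333333·3.5 + 0.333333·8.9 + 0.166667·5 = 5.37471.
E[X²] = 0.166667·14.4364 + 0.333333·17.5 + 0.333333·88.11 + 0.166667·29 = 42.4427.
Var(X) = E[X²] − (E[X])² = 42.4427 − 28.8875 = 13.5552.

13.555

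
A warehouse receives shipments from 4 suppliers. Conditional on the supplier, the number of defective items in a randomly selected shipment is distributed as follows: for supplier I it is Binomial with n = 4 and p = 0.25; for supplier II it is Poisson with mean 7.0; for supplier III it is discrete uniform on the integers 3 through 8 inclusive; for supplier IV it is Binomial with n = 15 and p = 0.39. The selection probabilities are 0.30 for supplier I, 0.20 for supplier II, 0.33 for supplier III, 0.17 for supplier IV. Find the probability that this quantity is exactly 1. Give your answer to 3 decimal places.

Conditional on each supplier, P(X = 1): I: 0.421875; II: 0.00638317; III: 0; IV: 0.00577795.
By total probability, P(X = 1) = 0.3·0.421875 + 0.2·0.00638317 + 0.33·0 + 0.17·0.00577795 = 0.128821.

0.129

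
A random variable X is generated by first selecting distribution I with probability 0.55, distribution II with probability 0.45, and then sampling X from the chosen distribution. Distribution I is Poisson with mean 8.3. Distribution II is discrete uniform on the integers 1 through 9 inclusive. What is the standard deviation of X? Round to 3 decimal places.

Per component, I: μ=8.3, E[X²]=77.19; II: μ=5, E[X²]=31.6667.
E[X] = 0.55·8.3 + 0.45·5 = 6.815.
E[X²] = 0.55·77.19 + 0.45·31.6667 = 56.7045.
Var(X) = E[X²] − (E[X])² = 56.7045 − 46.4442 = 10.2603.
SD(X) = √10.2603 = 3.20317.

3.203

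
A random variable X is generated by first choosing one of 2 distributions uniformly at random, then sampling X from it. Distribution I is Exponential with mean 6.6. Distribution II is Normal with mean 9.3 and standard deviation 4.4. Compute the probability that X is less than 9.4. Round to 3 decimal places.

0.634

Conditional on each component, P(X < 9.4): I: 0.759309; II: 0.509066.
By total probability, P(X < 9.4) = 0.5·0.759309 + 0.5·0.509066 = 0.634188.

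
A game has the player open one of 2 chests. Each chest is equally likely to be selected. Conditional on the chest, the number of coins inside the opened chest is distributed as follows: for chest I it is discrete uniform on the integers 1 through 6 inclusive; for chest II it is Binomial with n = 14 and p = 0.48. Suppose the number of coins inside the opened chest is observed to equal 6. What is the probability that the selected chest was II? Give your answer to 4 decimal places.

0.5409

Likelihoods P(X=6 | ·): I: 0.166667; II: 0.196349.
Posterior ∝ prior × likelihood. Numerator for II: 0.5·0.196349 = 0.0981747.
Normalizing constant: 0.5·0.166667 + 0.5·0.196349 = 0.181508.
P(II | observation) = 0.0981747 / 0.181508 = 0.540883.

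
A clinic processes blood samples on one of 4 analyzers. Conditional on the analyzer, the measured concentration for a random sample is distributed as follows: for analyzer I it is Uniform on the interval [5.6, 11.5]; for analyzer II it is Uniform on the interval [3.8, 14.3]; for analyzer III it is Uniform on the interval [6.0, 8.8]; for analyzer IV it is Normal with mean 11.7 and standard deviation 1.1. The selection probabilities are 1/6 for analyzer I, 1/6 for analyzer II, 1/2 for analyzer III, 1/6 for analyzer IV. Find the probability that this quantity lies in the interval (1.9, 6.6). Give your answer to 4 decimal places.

Conditional on each analyzer, P(1.9 < X < 6.6): I: 0.169492; II: 0.266667; III: 0.214286; IV: 1.77296e-06.
By total probability, P(1.9 < X < 6.6) = 0.166667·0.169492 + 0.166667·0.266667 + 0.5·0.214286 + 0.166667·1.77296e-06 = 0.179836.

0.1798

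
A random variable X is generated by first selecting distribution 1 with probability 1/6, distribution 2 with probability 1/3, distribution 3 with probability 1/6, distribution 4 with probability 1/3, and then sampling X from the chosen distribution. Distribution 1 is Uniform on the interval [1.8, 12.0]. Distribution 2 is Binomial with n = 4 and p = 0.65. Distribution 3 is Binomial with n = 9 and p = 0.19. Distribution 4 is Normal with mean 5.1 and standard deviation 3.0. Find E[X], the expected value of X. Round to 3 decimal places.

Component means — 1: 6.9; 2: 2.6; 3: 1.71; 4: 5.1.
E[X] = 0.166667·6.9 + 0.333333·2.6 + 0.166667·1.71 + 0.333333·5.1 = 4.00167.

4.002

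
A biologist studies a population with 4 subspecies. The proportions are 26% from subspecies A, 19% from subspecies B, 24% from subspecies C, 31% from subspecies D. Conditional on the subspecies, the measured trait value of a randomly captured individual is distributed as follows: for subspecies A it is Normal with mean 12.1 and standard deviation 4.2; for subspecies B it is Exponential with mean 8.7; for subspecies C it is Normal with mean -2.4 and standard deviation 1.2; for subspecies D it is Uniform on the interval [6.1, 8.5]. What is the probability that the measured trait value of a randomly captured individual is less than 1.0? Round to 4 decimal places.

0.2611

Conditional on each subspecies, P(X < 1.0): A: 0.00411049; B: 0.108583; C: 0.997697; D: 0.
By total probability, P(X < 1.0) = 0.26·0.00411049 + 0.19·0.108583 + 0.24·0.997697 + 0.31·0 = 0.261147.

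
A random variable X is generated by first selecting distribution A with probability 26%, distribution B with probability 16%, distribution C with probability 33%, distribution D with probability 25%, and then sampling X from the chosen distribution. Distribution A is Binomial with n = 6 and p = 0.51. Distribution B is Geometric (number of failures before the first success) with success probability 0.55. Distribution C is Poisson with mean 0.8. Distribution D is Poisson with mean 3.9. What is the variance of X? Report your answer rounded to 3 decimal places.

Per component, A: μ=3.06, E[X²]=10.863; B: μ=0.818182, E[X²]=2.15702; C: μ=0.8, E[X²]=1.44; D: μ=3.9, E[X²]=19.11.
E[X] = 0.26·3.06 + 0.16·0.818182 + 0.33·0.8 + 0.25·3.9 = 2.16551.
E[X²] = 0.26·10.863 + 0.16·2.15702 + 0.33·1.44 + 0.25·19.11 = 8.4222.
Var(X) = E[X²] − (E[X])² = 8.4222 − 4.68943 = 3.73277.

3.733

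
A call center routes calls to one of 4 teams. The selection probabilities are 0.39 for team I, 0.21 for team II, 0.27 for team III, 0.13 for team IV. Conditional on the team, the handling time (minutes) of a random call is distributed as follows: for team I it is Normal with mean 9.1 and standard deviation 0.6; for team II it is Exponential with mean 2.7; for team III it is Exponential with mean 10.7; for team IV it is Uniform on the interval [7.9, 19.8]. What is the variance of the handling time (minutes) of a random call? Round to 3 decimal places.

Per component, I: μ=9.1, E[X²]=83.17; II: μ=2.7, E[X²]=14.58; III: μ=10.7, E[X²]=228.98; IV: μ=13.85, E[X²]=203.623.
E[X] = 0.39·9.1 + 0.21·2.7 + 0.27·10.7 + 0.13·13.85 = 8.8055.
E[X²] = 0.39·83.17 + 0.21·14.58 + 0.27·228.98 + 0.13·203.623 = 123.794.
Var(X) = E[X²] − (E[X])² = 123.794 − 77.5368 = 46.2569.

46.257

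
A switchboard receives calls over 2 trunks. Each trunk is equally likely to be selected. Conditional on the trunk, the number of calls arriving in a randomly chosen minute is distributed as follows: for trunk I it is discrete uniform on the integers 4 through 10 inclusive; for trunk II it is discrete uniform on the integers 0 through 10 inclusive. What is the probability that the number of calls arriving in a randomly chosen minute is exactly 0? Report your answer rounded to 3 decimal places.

0.045

Conditional on each trunk, P(X = 0): I: 0; II: 0.0909091.
By total probability, P(X = 0) = 0.5·0 + 0.5·0.0909091 = 0.0454545.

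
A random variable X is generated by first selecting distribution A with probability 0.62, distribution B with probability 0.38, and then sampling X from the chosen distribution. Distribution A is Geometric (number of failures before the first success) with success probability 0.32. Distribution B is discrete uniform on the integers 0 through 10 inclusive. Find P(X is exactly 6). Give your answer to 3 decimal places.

0.054

Conditional on each component, P(X = 6): A: 0.0316376; B: 0.0909091.
By total probability, P(X = 6) = 0.62·0.0316376 + 0.38·0.0909091 = 0.0541608.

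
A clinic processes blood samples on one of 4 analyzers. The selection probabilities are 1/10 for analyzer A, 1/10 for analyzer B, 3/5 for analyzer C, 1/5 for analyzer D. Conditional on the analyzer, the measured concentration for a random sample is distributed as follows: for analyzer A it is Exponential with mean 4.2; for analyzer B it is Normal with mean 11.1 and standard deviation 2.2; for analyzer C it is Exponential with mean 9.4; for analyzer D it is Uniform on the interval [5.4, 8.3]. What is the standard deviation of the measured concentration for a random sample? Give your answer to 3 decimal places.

7.678

Per component, A: μ=4.2, E[X²]=35.28; B: μ=11.1, E[X²]=128.05; C: μ=9.4, E[X²]=176.72; D: μ=6.85, E[X²]=47.6233.
E[X] = 0.1·4.2 + 0.1·11.1 + 0.6·9.4 + 0.2·6.85 = 8.54.
E[X²] = 0.1·35.28 + 0.1·128.05 + 0.6·176.72 + 0.2·47.6233 = 131.89.
Var(X) = E[X²] − (E[X])² = 131.89 − 72.9316 = 58.9581.
SD(X) = √58.9581 = 7.67842.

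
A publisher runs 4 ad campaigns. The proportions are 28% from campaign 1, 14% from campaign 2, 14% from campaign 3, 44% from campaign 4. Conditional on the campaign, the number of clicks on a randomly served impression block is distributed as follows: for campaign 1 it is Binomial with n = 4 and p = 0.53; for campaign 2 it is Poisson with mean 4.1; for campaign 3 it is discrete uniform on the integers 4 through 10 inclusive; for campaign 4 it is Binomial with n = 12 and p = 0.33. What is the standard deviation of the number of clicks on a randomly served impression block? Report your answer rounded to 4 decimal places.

Per component, 1: μ=2.12, E[X²]=5.4908; 2: μ=4.1, E[X²]=20.91; 3: μ=7, E[X²]=53; 4: μ=3.96, E[X²]=18.3348.
E[X] = 0.28·2.12 + 0.14·4.1 + 0.14·7 + 0.44·3.96 = 3.89.
E[X²] = 0.28·5.4908 + 0.14·20.91 + 0.14·53 + 0.44·18.3348 = 19.9521.
Var(X) = E[X²] − (E[X])² = 19.9521 − 15.1321 = 4.82004.
SD(X) = √4.82004 = 2.19546.

2.1955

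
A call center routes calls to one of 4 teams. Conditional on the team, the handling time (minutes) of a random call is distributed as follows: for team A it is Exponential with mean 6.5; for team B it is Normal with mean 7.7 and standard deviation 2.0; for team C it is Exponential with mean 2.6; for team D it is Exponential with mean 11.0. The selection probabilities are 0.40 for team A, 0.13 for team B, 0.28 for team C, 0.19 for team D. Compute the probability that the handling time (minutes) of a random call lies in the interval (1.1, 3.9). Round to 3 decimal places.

0.281

Conditional on each team, P(1.1 < X < 3.9): A: 0.295502; B: 0.0282331; C: 0.431898; D: 0.203345.
By total probability, P(1.1 < X < 3.9) = 0.4·0.295502 + 0.13·0.0282331 + 0.28·0.431898 + 0.19·0.203345 = 0.281438.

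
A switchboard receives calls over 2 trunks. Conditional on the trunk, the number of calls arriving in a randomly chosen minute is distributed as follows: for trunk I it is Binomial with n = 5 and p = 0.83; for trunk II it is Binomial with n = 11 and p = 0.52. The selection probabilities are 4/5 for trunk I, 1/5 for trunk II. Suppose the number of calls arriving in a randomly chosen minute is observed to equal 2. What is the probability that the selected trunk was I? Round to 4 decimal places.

Likelihoods P(X=2 | ·): I: 0.0338457; II: 0.0201159.
Posterior ∝ prior × likelihood. Numerator for I: 0.8·0.0338457 = 0.0270765.
Normalizing constant: 0.8·0.0338457 + 0.2·0.0201159 = 0.0310997.
P(I | observation) = 0.0270765 / 0.0310997 = 0.870636.

0.8706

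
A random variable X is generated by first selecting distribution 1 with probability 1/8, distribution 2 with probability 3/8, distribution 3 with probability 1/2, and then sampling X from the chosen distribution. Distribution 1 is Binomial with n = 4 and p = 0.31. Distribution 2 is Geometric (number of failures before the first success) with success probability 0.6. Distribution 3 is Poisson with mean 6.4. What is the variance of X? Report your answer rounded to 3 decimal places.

11.566

Per component, 1: μ=1.24, E[X²]=2.3932; 2: μ=0.666667, E[X²]=1.55556; 3: μ=6.4, E[X²]=47.36.
E[X] = 0.125·1.24 + 0.375·0.666667 + 0.5·6.4 = 3.605.
E[X²] = 0.125·2.3932 + 0.375·1.55556 + 0.5·47.36 = 24.5625.
Var(X) = E[X²] − (E[X])² = 24.5625 − 12.996 = 11.5665.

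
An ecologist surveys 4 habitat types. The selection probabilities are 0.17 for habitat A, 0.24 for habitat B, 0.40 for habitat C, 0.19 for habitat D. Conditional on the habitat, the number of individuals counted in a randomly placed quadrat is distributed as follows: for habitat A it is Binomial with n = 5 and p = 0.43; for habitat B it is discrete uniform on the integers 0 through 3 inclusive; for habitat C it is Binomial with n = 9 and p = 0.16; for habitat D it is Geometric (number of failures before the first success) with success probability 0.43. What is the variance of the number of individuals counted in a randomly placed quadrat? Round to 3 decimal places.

1.654

Per component, A: μ=2.15, E[X²]=5.848; B: μ=1.5, E[X²]=3.5; C: μ=1.44, E[X²]=3.2832; D: μ=1.32558, E[X²]=4.83991.
E[X] = 0.17·2.15 + 0.24·1.5 + 0.4·1.44 + 0.19·1.32558 = 1.55336.
E[X²] = 0.17·5.848 + 0.24·3.5 + 0.4·3.2832 + 0.19·4.83991 = 4.06702.
Var(X) = E[X²] − (E[X])² = 4.06702 − 2.41293 = 1.65409.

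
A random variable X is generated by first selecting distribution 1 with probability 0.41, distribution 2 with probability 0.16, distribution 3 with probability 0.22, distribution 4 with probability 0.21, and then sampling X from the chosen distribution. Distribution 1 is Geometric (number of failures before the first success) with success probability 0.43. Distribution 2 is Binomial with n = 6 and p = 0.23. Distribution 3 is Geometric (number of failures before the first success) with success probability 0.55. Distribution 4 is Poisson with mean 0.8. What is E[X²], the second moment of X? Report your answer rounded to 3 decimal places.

For each component E[X²] = Var + (mean)², giving 1: 4.83991; 2: 2.967; 3: 2.15702; 4: 1.44.
Overall E[X²] = 0.41·4.83991 + 0.16·2.967 + 0.22·2.15702 + 0.21·1.44 = 3.23603.

3.236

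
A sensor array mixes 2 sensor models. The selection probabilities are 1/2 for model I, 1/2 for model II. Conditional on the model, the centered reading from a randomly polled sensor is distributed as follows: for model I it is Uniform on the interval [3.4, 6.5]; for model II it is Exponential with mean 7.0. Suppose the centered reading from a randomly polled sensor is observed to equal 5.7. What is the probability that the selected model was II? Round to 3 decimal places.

0.164

Likelihoods f(5.7 | ·): I: 0.322581; II: 0.0632794.
Posterior ∝ prior × likelihood. Numerator for II: 0.5·0.0632794 = 0.0316397.
Normalizing constant: 0.5·0.322581 + 0.5·0.0632794 = 0.19293.
P(II | observation) = 0.0316397 / 0.19293 = 0.163996.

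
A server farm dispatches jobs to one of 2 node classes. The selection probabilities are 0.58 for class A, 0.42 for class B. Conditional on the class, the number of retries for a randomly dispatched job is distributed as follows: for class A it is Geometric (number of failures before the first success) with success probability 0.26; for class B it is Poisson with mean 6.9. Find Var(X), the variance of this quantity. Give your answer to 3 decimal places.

Per component, A: μ=2.84615, E[X²]=19.0473; B: μ=6.9, E[X²]=54.51.
E[X] = 0.58·2.84615 + 0.42·6.9 = 4.54877.
E[X²] = 0.58·19.0473 + 0.42·54.51 = 33.9417.
Var(X) = E[X²] − (E[X])² = 33.9417 − 20.6913 = 13.2504.

13.250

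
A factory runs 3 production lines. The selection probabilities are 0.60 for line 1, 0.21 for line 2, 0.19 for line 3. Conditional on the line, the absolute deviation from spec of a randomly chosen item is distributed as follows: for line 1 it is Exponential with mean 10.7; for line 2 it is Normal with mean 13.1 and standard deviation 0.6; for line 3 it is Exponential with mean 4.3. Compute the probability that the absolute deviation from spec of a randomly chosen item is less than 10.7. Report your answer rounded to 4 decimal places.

0.5535

Conditional on each line, P(X < 10.7): 1: 0.632121; 2: 3.16712e-05; 3: 0.916955.
By total probability, P(X < 10.7) = 0.6·0.632121 + 0.21·3.16712e-05 + 0.19·0.916955 = 0.5535.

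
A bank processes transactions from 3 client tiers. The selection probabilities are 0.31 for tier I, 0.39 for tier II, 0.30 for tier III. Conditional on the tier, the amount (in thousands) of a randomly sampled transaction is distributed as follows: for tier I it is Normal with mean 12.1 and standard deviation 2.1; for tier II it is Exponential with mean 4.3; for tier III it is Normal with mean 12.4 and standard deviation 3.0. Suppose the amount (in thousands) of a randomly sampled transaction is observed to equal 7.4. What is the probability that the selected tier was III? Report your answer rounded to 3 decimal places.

0.321

Likelihoods f(7.4 | ·): I: 0.0155233; II: 0.0416046; III: 0.033159.
Posterior ∝ prior × likelihood. Numerator for III: 0.3·0.033159 = 0.00994771.
Normalizing constant: 0.31·0.0155233 + 0.39·0.0416046 + 0.3·0.033159 = 0.0309857.
P(III | observation) = 0.00994771 / 0.0309857 = 0.321042.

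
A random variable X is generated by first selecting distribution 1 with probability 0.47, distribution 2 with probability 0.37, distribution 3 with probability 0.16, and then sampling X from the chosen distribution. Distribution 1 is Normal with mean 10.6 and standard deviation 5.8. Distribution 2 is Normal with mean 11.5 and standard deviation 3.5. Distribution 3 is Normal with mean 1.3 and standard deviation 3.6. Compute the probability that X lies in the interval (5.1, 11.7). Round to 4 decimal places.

Conditional on each component, P(5.1 < X < 11.7): 1: 0.403716; 2: 0.489052; 3: 0.143653.
By total probability, P(5.1 < X < 11.7) = 0.47·0.403716 + 0.37·0.489052 + 0.16·0.143653 = 0.39368.

0.3937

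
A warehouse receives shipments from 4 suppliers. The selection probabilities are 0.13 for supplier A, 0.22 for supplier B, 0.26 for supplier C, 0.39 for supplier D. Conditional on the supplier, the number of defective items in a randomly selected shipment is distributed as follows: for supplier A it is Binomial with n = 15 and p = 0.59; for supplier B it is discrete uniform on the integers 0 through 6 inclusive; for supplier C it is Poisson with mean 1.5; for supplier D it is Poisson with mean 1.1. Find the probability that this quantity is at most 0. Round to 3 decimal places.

Conditional on each supplier, P(X ≤ 0): A: 1.5551e-06; B: 0.142857; C: 0.22313; D: 0.332871.
By total probability, P(X ≤ 0) = 0.13·1.5551e-06 + 0.22·0.142857 + 0.26·0.22313 + 0.39·0.332871 = 0.219262.

0.219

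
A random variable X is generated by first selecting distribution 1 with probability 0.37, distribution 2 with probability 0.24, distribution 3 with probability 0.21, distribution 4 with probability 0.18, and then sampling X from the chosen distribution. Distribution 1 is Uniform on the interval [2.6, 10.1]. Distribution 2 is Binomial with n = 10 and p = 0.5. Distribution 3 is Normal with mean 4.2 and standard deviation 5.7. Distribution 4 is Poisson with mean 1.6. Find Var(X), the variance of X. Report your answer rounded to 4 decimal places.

12.2561

Per component, 1: μ=6.35, E[X²]=45.01; 2: μ=5, E[X²]=27.5; 3: μ=4.2, E[X²]=50.13; 4: μ=1.6, E[X²]=4.16.
E[X] = 0.37·6.35 + 0.24·5 + 0.21·4.2 + 0.18·1.6 = 4.7195.
E[X²] = 0.37·45.01 + 0.24·27.5 + 0.21·50.13 + 0.18·4.16 = 34.5298.
Var(X) = E[X²] − (E[X])² = 34.5298 − 22.2737 = 12.2561.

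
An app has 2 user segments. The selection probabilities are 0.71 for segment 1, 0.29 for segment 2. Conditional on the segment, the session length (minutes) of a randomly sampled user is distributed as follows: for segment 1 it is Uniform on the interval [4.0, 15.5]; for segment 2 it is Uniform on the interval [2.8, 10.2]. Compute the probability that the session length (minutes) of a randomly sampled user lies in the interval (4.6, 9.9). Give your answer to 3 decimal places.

Conditional on each segment, P(4.6 < X < 9.9): 1: 0.46087; 2: 0.716216.
By total probability, P(4.6 < X < 9.9) = 0.71·0.46087 + 0.29·0.716216 = 0.53492.

0.535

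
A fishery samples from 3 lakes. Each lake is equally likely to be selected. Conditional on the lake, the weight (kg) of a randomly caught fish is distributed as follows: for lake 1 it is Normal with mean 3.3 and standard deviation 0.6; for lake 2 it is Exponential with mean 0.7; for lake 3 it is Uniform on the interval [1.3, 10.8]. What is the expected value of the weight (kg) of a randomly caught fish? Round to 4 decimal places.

Component means — 1: 3.3; 2: 0.7; 3: 6.05.
E[X] = 0.333333·3.3 + 0.333333·0.7 + 0.333333·6.05 = 3.35.

3.3500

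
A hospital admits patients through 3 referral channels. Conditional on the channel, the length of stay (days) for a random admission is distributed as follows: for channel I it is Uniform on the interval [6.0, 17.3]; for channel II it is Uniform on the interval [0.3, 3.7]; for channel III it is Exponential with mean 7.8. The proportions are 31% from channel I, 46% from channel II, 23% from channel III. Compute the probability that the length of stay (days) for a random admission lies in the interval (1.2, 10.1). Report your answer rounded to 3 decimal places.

Conditional on each channel, P(1.2 < X < 10.1): I: 0.362832; II: 0.735294; III: 0.583471.
By total probability, P(1.2 < X < 10.1) = 0.31·0.362832 + 0.46·0.735294 + 0.23·0.583471 = 0.584911.

0.585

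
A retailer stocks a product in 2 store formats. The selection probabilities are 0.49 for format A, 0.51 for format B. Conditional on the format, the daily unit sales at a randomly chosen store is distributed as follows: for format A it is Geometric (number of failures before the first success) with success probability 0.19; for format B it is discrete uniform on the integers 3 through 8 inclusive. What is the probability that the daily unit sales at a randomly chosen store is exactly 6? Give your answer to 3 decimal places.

0.111

Conditional on each format, P(X = 6): A: 0.0536616; B: 0.166667.
By total probability, P(X = 6) = 0.49·0.0536616 + 0.51·0.166667 = 0.111294.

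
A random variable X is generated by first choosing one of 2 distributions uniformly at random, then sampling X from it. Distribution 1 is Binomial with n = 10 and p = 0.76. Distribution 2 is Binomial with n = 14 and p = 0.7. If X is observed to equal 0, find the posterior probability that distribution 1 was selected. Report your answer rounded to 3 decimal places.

Likelihoods P(X=0 | ·): 1: 6.34034e-07; 2: 4.78297e-08.
Posterior ∝ prior × likelihood. Numerator for 1: 0.5·6.34034e-07 = 3.17017e-07.
Normalizing constant: 0.5·6.34034e-07 + 0.5·4.78297e-08 = 3.40932e-07.
P(1 | observation) = 3.17017e-07 / 3.40932e-07 = 0.929854.

0.930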